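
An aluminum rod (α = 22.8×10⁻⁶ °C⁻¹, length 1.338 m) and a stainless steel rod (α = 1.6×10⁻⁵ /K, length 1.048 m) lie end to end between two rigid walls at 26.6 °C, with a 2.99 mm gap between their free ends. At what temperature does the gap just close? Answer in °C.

T = 89.8 °C

Gap closes when ΔL₁ + ΔL₂ = 2.99 mm = 2.99×10⁻³ m
(α₁L₁ + α₂L₂)ΔT = g
α₁L₁ + α₂L₂ = 22.8×10⁻⁶×1.338 + 1.6×10⁻⁵×1.048 = 4.72744×10⁻⁵ m/K
ΔT = 2.99×10⁻³ / 4.72744×10⁻⁵ = 63.248 K
T = 26.6 + 63.248 = 89.848 °C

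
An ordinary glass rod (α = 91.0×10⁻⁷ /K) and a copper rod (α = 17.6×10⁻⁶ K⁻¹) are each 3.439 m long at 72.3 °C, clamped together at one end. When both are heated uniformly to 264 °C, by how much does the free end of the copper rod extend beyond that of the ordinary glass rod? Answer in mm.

ΔT = 191.7 K
ordinary glass: ΔL = 91.0×10⁻⁷ × 3.439 m × 191.7 = 5.9992×10⁻³ m = 5.9992 mm
copper: ΔL = 17.6×10⁻⁶ × 3.439 m × 191.7 = 1.1603×10⁻² m = 11.603 mm
difference = 11.603 − 5.9992 = 5.6038 mm

5.60 mm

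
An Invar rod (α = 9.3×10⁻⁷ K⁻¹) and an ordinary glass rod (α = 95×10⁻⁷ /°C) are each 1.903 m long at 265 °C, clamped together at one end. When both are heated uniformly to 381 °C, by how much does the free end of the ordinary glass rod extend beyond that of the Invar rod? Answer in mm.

ΔT = 116 K
Invar: ΔL = 9.3×10⁻⁷ × 1.903 m × 116 = 2.0530×10⁻⁴ m = 0.20530 mm
ordinary glass: ΔL = 95×10⁻⁷ × 1.903 m × 116 = 2.0971×10⁻³ m = 2.0971 mm
difference = 2.0971 − 0.20530 = 1.8918 mm

1.89 mm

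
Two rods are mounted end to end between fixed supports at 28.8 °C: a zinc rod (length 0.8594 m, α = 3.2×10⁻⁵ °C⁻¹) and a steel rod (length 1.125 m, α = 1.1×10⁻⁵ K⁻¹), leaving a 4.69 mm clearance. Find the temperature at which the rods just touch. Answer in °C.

T = 146 °C

α₁L₁ = 2.75008×10⁻⁵ m/K, α₂L₂ = 1.2375×10⁻⁵ m/K → total 3.98758×10⁻⁵ m/K
ΔT = g/(α₁L₁+α₂L₂) = 4.69×10⁻³ / 3.98758×10⁻⁵ = 117.62 K
T = 28.8 + 117.62 = 146.42 °C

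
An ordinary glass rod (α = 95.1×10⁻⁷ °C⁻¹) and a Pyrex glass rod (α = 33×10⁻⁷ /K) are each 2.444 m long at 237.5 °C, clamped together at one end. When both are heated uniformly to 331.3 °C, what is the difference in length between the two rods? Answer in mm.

ΔT = 93.8 K
ordinary glass: ΔL = 95.1×10⁻⁷ × 2.444 m × 93.8 = 2.1801×10⁻³ m = 2.1801 mm
Pyrex glass: ΔL = 33×10⁻⁷ × 2.444 m × 93.8 = 7.5652×10⁻⁴ m = 0.75652 mm
difference = 2.1801 − 0.75652 = 1.42358 mm

1.42 mm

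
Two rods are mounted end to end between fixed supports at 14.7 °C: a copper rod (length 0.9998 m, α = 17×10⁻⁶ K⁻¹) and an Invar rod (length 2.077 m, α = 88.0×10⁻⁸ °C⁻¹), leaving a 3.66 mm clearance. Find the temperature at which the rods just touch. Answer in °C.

T = 209 °C

Gap closes when ΔL₁ + ΔL₂ = 3.66 mm = 3.66×10⁻³ m
(α₁L₁ + α₂L₂)ΔT = g
α₁L₁ + α₂L₂ = 17×10⁻⁶×0.9998 + 88.0×10⁻⁸×2.077 = 1.882436×10⁻⁵ m/K
ΔT = 3.66×10⁻³ / 1.882436×10⁻⁵ = 194.43 K
T = 14.7 + 194.43 = 209.13 °C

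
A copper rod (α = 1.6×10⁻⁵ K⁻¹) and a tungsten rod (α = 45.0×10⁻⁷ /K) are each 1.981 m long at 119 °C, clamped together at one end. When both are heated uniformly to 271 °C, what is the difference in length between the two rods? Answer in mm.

3.46 mm

ΔT = 152 K
copper: ΔL = 1.6×10⁻⁵ × 1.981 m × 152 = 4.8178×10⁻³ m = 4.8178 mm
tungsten: ΔL = 45.0×10⁻⁷ × 1.981 m × 152 = 1.3550×10⁻³ m = 1.3550 mm
difference = 4.8178 − 1.3550 = 3.4628 mm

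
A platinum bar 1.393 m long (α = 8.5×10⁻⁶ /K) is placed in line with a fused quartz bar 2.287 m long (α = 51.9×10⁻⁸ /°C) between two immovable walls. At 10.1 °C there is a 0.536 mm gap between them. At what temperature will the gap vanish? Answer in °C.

α₁L₁ = 1.18405×10⁻⁵ m/K, α₂L₂ = 1.186953×10⁻⁶ m/K → total 1.3027453×10⁻⁵ m/K
ΔT = g/(α₁L₁+α₂L₂) = 5.36×10⁻⁴ / 1.3027453×10⁻⁵ = 41.144 K
T = 10.1 + 41.144 = 51.244 °C

T = 51.2 °C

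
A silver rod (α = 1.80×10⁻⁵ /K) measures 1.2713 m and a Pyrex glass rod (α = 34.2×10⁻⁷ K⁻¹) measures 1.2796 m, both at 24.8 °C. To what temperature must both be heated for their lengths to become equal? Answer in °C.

Equal length when α₁L₁ΔT − α₂L₂ΔT = L₂ − L₁ = 8.30×10⁻³ m
α₁L₁ = 2.28834×10⁻⁵, α₂L₂ = 4.376232×10⁻⁶ → Δ(αL) = 1.8507168×10⁻⁵ m/K
ΔT = 8.30×10⁻³ / 1.8507168×10⁻⁵ = 448.475 K, so T = 24.8 + 448.475 = 473.275 °C

T = 473.3 °C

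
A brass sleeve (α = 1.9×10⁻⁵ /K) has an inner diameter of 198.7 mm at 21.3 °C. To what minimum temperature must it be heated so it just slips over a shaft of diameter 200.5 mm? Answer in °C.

T = 498 °C

Required Δd = 200.5 − 198.7 = 1.8 mm
Δd = αd₀ΔT ⇒ ΔT = Δd/(αd₀) = 1.8 / (1.9×10⁻⁵ × 198.7) = 476.78 K
T_min = 21.3 + 476.78 = 498.08 °C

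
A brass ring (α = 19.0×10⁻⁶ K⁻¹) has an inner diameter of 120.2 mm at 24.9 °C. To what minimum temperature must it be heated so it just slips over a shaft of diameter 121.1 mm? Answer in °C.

T = 419 °C

Required Δd = 121.1 − 120.2 = 0.9 mm
Δd = αd₀ΔT ⇒ ΔT = Δd/(αd₀) = 0.9 / (19.0×10⁻⁶ × 120.2) = 394.08 K
T_min = 24.9 + 394.08 = 418.98 °C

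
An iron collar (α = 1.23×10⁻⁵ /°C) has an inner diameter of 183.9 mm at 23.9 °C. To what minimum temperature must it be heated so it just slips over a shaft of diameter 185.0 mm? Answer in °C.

Required Δd = 185.0 − 183.9 = 1.1 mm
Δd = αd₀ΔT ⇒ ΔT = Δd/(αd₀) = 1.1 / (1.23×10⁻⁵ × 183.9) = 486.30 K
T_min = 23.9 + 486.30 = 510.20 °C

T = 510 °C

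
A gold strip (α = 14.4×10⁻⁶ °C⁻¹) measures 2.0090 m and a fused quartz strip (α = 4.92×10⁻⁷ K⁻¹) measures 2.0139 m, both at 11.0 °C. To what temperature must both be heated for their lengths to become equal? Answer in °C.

Equal length when α₁L₁ΔT − α₂L₂ΔT = L₂ − L₁ = 4.90×10⁻³ m
α₁L₁ = 2.89296×10⁻⁵, α₂L₂ = 9.908388×10⁻⁷ → Δ(αL) = 2.79387612×10⁻⁵ m/K
ΔT = 4.90×10⁻³ / 2.79387612×10⁻⁵ = 175.384 K, so T = 11.0 + 175.384 = 186.384 °C

T = 186.4 °C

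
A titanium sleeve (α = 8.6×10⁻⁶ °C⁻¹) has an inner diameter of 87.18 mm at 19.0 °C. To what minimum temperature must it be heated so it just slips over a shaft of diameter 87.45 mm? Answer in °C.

T = 379 °C

Required Δd = 87.45 − 87.18 = 0.27 mm
Δd = αd₀ΔT ⇒ ΔT = Δd/(αd₀) = 0.27 / (8.6×10⁻⁶ × 87.18) = 360.12 K
T_min = 19.0 + 360.12 = 379.12 °C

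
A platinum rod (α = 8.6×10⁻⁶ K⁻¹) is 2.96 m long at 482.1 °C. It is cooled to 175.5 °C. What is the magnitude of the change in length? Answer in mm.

|ΔT| = |175.5 − 482.1| = 306.6 K
ΔL = αL₀ΔT = (8.6×10⁻⁶)(2.96)(306.6) = 7.80×10⁻³ m

ΔL = 7.80 mm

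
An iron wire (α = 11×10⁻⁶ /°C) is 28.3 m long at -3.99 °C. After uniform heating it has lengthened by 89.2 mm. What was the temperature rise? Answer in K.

ΔT = 287 K

ΔL = αL₀ΔT ⇒ ΔT = ΔL / (αL₀)
ΔT = 89.2×10⁻³ m / (11×10⁻⁶ × 28.3 m) = 286.54 K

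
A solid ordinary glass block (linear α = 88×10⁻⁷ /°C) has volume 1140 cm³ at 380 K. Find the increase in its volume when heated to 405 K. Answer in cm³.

ΔV = 0.752 cm³

Isotropic solid: β ≈ 3α = 2.6×10⁻⁵ /K; ΔT = 25 K
ΔV = 3αV₀ΔT = 3(88×10⁻⁷)(1140)(25) = 0.752 cm³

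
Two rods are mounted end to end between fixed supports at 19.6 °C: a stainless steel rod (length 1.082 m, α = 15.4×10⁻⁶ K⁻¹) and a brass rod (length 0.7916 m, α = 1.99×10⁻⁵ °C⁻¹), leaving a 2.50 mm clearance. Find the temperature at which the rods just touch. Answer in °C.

Gap closes when ΔL₁ + ΔL₂ = 2.50 mm = 2.50×10⁻³ m
(α₁L₁ + α₂L₂)ΔT = g
α₁L₁ + α₂L₂ = 15.4×10⁻⁶×1.082 + 1.99×10⁻⁵×0.7916 = 3.241564×10⁻⁵ m/K
ΔT = 2.50×10⁻³ / 3.241564×10⁻⁵ = 77.123 K
T = 19.6 + 77.123 = 96.723 °C

T = 96.7 °C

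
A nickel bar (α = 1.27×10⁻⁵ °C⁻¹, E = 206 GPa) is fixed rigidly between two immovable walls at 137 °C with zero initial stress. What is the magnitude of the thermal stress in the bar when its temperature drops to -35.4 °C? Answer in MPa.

σ = 451 MPa

Fully constrained: the free strain ε = αΔT is blocked, so σ = Eε = EαΔT.
|ΔT| = 172.4 K
σ = 206×10⁹ × 1.27×10⁻⁵ × 172.4 = 4.51×10⁸ Pa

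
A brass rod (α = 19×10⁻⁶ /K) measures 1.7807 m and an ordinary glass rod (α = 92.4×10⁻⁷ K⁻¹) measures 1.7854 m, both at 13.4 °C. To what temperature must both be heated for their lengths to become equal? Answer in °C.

T = 284.5 °C

L₁(1 + α₁ΔT) = L₂(1 + α₂ΔT) ⇒ ΔT = (L₂ − L₁)/(α₁L₁ − α₂L₂)
L₂ − L₁ = 1.7854 − 1.7807 = 4.70×10⁻³ m
α₁L₁ − α₂L₂ = 19×10⁻⁶×1.7807 − 92.4×10⁻⁷×1.7854 = 1.7336204×10⁻⁵ m/K
ΔT = 4.70×10⁻³ / 1.7336204×10⁻⁵ = 271.109 K
T = 13.4 + 271.109 = 284.509 °C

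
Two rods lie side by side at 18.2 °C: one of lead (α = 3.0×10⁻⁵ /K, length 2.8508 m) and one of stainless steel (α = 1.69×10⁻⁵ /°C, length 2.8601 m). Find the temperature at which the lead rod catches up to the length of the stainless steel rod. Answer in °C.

Equal length when α₁L₁ΔT − α₂L₂ΔT = L₂ − L₁ = 9.30×10⁻³ m
α₁L₁ = 8.5524×10⁻⁵, α₂L₂ = 4.833569×10⁻⁵ → Δ(αL) = 3.718831×10⁻⁵ m/K
ΔT = 9.30×10⁻³ / 3.718831×10⁻⁵ = 250.079 K, so T = 18.2 + 250.079 = 268.279 °C

T = 268.3 °C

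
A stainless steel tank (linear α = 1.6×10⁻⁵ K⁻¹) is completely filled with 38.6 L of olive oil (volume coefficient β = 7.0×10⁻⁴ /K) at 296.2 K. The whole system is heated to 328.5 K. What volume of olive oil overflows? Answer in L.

0.813 L

The tank also expands: β_container ≈ 3α = 4.8×10⁻⁵ /K
Net overflow = V₀(β_liq − 3α_cont)ΔT
β − 3α = 7.00×10⁻⁴ − 4.8×10⁻⁵ = 6.52×10⁻⁴ /K; ΔT = 32.3 K
ΔV = 38.6 × 6.52×10⁻⁴ × 32.3 = 0.813 L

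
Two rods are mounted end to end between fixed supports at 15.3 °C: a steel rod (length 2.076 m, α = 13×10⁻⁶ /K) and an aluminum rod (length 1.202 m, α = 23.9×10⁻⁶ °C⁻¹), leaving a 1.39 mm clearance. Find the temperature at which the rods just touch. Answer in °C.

α₁L₁ = 2.6988×10⁻⁵ m/K, α₂L₂ = 2.87278×10⁻⁵ m/K → total 5.57158×10⁻⁵ m/K
ΔT = g/(α₁L₁+α₂L₂) = 1.39×10⁻³ / 5.57158×10⁻⁵ = 24.948 K
T = 15.3 + 24.948 = 40.248 °C

T = 40.2 °C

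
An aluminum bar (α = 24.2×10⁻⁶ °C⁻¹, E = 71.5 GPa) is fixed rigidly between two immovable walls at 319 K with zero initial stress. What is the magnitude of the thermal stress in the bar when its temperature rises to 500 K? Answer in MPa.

σ = 313 MPa

Fully constrained: the free strain ε = αΔT is blocked, so σ = Eε = EαΔT.
|ΔT| = 181 K
σ = 71.5×10⁹ × 24.2×10⁻⁶ × 181 = 3.13×10⁸ Pa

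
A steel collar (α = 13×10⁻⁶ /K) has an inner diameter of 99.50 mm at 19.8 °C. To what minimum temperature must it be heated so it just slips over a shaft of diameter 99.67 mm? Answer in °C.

Required Δd = 99.67 − 99.50 = 0.17 mm
Δd = αd₀ΔT ⇒ ΔT = Δd/(αd₀) = 0.17 / (13×10⁻⁶ × 99.50) = 131.43 K
T_min = 19.8 + 131.43 = 151.23 °C

T = 151 °C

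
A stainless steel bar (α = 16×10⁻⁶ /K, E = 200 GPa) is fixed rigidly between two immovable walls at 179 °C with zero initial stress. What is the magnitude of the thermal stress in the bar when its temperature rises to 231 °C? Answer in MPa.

σ = 166 MPa

Fully constrained: the free strain ε = αΔT is blocked, so σ = Eε = EαΔT.
|ΔT| = 52 K
σ = 200×10⁹ × 16×10⁻⁶ × 52 = 1.66×10⁸ Pa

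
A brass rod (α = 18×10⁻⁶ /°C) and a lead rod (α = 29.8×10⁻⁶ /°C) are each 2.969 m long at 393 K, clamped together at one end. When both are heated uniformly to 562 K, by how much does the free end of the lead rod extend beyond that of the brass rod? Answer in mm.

5.92 mm

ΔT = 169 K
brass: ΔL = 18×10⁻⁶ × 2.969 m × 169 = 9.0317×10⁻³ m = 9.0317 mm
lead: ΔL = 29.8×10⁻⁶ × 2.969 m × 169 = 1.4952×10⁻² m = 14.952 mm
difference = 14.952 − 9.0317 = 5.9203 mm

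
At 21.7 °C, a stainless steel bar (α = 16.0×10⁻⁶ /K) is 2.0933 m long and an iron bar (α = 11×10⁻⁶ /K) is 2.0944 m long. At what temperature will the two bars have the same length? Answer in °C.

L₁(1 + α₁ΔT) = L₂(1 + α₂ΔT) ⇒ ΔT = (L₂ − L₁)/(α₁L₁ − α₂L₂)
L₂ − L₁ = 2.0944 − 2.0933 = 1.10×10⁻³ m
α₁L₁ − α₂L₂ = 16.0×10⁻⁶×2.0933 − 11×10⁻⁶×2.0944 = 1.04544×10⁻⁵ m/K
ΔT = 1.10×10⁻³ / 1.04544×10⁻⁵ = 105.219 K
T = 21.7 + 105.219 = 126.919 °C

T = 126.9 °C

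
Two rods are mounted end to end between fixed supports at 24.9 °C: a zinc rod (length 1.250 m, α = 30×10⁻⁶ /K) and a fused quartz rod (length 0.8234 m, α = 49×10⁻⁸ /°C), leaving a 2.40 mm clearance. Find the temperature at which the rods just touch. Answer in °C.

Gap closes when ΔL₁ + ΔL₂ = 2.40 mm = 2.40×10⁻³ m
(α₁L₁ + α₂L₂)ΔT = g
α₁L₁ + α₂L₂ = 30×10⁻⁶×1.250 + 49×10⁻⁸×0.8234 = 3.7903466×10⁻⁵ m/K
ΔT = 2.40×10⁻³ / 3.7903466×10⁻⁵ = 63.319 K
T = 24.9 + 63.319 = 88.219 °C

T = 88.2 °C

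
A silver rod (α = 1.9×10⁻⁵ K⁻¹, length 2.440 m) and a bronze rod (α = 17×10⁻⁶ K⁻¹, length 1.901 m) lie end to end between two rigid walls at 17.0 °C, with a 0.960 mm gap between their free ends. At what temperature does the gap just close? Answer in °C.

α₁L₁ = 4.636×10⁻⁵ m/K, α₂L₂ = 3.2317×10⁻⁵ m/K → total 7.8677×10⁻⁵ m/K
ΔT = g/(α₁L₁+α₂L₂) = 9.60×10⁻⁴ / 7.8677×10⁻⁵ = 12.202 K
T = 17.0 + 12.202 = 29.202 °C

T = 29.2 °C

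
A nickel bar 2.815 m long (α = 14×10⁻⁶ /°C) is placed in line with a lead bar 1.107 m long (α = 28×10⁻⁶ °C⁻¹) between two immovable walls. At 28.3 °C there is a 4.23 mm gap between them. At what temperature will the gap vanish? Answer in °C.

Gap closes when ΔL₁ + ΔL₂ = 4.23 mm = 4.23×10⁻³ m
(α₁L₁ + α₂L₂)ΔT = g
α₁L₁ + α₂L₂ = 14×10⁻⁶×2.815 + 28×10⁻⁶×1.107 = 7.0406×10⁻⁵ m/K
ΔT = 4.23×10⁻³ / 7.0406×10⁻⁵ = 60.080 K
T = 28.3 + 60.080 = 88.380 °C

T = 88.4 °C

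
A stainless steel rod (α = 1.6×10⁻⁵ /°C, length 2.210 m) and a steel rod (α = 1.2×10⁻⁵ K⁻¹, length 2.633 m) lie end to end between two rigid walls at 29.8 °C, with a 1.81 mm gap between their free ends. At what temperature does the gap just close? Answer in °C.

Gap closes when ΔL₁ + ΔL₂ = 1.81 mm = 1.81×10⁻³ m
(α₁L₁ + α₂L₂)ΔT = g
α₁L₁ + α₂L₂ = 1.6×10⁻⁵×2.210 + 1.2×10⁻⁵×2.633 = 6.6956×10⁻⁵ m/K
ΔT = 1.81×10⁻³ / 6.6956×10⁻⁵ = 27.033 K
T = 29.8 + 27.033 = 56.833 °C

T = 56.8 °C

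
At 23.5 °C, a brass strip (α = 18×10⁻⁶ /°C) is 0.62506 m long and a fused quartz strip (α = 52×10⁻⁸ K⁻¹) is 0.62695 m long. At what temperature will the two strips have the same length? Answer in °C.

T = 196.5 °C

Equal length when α₁L₁ΔT − α₂L₂ΔT = L₂ − L₁ = 1.89×10⁻³ m
α₁L₁ = 1.125108×10⁻⁵, α₂L₂ = 3.26014×10⁻⁷ → Δ(αL) = 1.0925066×10⁻⁵ m/K
ΔT = 1.89×10⁻³ / 1.0925066×10⁻⁵ = 172.997 K, so T = 23.5 + 172.997 = 196.497 °C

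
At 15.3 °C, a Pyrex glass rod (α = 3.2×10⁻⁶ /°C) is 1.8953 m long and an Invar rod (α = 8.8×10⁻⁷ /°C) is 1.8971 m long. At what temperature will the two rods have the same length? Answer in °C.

L₁(1 + α₁ΔT) = L₂(1 + α₂ΔT) ⇒ ΔT = (L₂ − L₁)/(α₁L₁ − α₂L₂)
L₂ − L₁ = 1.8971 − 1.8953 = 1.80×10⁻³ m
α₁L₁ − α₂L₂ = 3.2×10⁻⁶×1.8953 − 8.8×10⁻⁷×1.8971 = 4.395512×10⁻⁶ m/K
ΔT = 1.80×10⁻³ / 4.395512×10⁻⁶ = 409.509 K
T = 15.3 + 409.509 = 424.809 °C

T = 424.8 °C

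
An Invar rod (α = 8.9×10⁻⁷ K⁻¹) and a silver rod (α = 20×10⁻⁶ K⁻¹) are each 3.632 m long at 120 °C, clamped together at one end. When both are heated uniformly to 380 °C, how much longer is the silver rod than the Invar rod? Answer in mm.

ΔT = 260 K
Invar: ΔL = 8.9×10⁻⁷ × 3.632 m × 260 = 8.4044×10⁻⁴ m = 0.84044 mm
silver: ΔL = 20×10⁻⁶ × 3.632 m × 260 = 1.8886×10⁻² m = 18.886 mm
difference = 18.886 − 0.84044 = 18.04556 mm

18.0 mm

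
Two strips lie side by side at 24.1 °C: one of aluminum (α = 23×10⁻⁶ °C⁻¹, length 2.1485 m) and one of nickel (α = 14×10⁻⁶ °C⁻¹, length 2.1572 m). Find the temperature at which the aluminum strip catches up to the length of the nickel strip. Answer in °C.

T = 476.9 °C

L₁(1 + α₁ΔT) = L₂(1 + α₂ΔT) ⇒ ΔT = (L₂ − L₁)/(α₁L₁ − α₂L₂)
L₂ − L₁ = 2.1572 − 2.1485 = 8.70×10⁻³ m
α₁L₁ − α₂L₂ = 23×10⁻⁶×2.1485 − 14×10⁻⁶×2.1572 = 1.92147×10⁻⁵ m/K
ΔT = 8.70×10⁻³ / 1.92147×10⁻⁵ = 452.778 K
T = 24.1 + 452.778 = 476.878 °C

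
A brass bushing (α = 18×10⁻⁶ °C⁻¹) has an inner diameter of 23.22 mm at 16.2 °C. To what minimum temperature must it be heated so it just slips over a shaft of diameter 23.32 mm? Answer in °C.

Required Δd = 23.32 − 23.22 = 0.10 mm
Δd = αd₀ΔT ⇒ ΔT = Δd/(αd₀) = 0.10 / (18×10⁻⁶ × 23.22) = 239.26 K
T_min = 16.2 + 239.26 = 255.46 °C

T = 255 °C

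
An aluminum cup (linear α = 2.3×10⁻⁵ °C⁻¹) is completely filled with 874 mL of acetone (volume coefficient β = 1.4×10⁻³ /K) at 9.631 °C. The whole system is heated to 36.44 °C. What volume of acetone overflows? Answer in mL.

The cup also expands: β_container ≈ 3α = 6.9×10⁻⁵ /K
Net overflow = V₀(β_liq − 3α_cont)ΔT
β − 3α = 1.40×10⁻³ − 6.9×10⁻⁵ = 1.331×10⁻³ /K; ΔT = 26.809 K
ΔV = 874 × 1.331×10⁻³ × 26.809 = 31.2 mL

31.2 mL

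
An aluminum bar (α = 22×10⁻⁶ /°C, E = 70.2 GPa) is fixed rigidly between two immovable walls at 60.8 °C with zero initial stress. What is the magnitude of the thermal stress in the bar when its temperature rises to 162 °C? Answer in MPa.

Fully constrained: the free strain ε = αΔT is blocked, so σ = Eε = EαΔT.
|ΔT| = 101.2 K
σ = 70.2×10⁹ × 22×10⁻⁶ × 101.2 = 1.56×10⁸ Pa

σ = 156 MPa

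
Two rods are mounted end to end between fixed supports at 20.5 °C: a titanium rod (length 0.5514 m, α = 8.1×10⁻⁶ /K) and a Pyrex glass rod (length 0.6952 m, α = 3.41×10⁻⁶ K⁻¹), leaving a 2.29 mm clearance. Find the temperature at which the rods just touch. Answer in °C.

T = 355 °C

α₁L₁ = 4.46634×10⁻⁶ m/K, α₂L₂ = 2.370632×10⁻⁶ m/K → total 6.836972×10⁻⁶ m/K
ΔT = g/(α₁L₁+α₂L₂) = 2.29×10⁻³ / 6.836972×10⁻⁶ = 334.94 K
T = 20.5 + 334.94 = 355.44 °C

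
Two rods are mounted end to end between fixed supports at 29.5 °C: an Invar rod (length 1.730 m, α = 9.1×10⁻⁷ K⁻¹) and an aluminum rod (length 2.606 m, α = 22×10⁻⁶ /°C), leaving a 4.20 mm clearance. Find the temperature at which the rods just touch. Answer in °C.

Gap closes when ΔL₁ + ΔL₂ = 4.20 mm = 4.20×10⁻³ m
(α₁L₁ + α₂L₂)ΔT = g
α₁L₁ + α₂L₂ = 9.1×10⁻⁷×1.730 + 22×10⁻⁶×2.606 = 5.89063×10⁻⁵ m/K
ΔT = 4.20×10⁻³ / 5.89063×10⁻⁵ = 71.30 K
T = 29.5 + 71.30 = 100.80 °C

T = 101 °C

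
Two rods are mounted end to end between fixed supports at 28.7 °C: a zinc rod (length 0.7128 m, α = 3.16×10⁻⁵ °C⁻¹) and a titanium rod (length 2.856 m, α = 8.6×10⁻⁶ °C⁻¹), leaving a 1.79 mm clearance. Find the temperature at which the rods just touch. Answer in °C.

T = 66.7 °C

α₁L₁ = 2.252448×10⁻⁵ m/K, α₂L₂ = 2.45616×10⁻⁵ m/K → total 4.708608×10⁻⁵ m/K
ΔT = g/(α₁L₁+α₂L₂) = 1.79×10⁻³ / 4.708608×10⁻⁵ = 38.015 K
T = 28.7 + 38.015 = 66.715 °C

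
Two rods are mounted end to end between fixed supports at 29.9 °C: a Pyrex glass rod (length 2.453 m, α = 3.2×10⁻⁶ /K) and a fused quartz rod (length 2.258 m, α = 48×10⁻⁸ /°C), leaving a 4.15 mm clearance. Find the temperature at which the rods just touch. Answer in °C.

α₁L₁ = 7.8496×10⁻⁶ m/K, α₂L₂ = 1.08384×10⁻⁶ m/K → total 8.93344×10⁻⁶ m/K
ΔT = g/(α₁L₁+α₂L₂) = 4.15×10⁻³ / 8.93344×10⁻⁶ = 464.55 K
T = 29.9 + 464.55 = 494.45 °C

T = 494 °C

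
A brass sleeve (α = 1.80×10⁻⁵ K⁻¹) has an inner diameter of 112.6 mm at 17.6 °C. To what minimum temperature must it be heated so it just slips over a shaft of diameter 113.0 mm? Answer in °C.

T = 215 °C

Required Δd = 113.0 − 112.6 = 0.4 mm
Δd = αd₀ΔT ⇒ ΔT = Δd/(αd₀) = 0.4 / (1.80×10⁻⁵ × 112.6) = 197.36 K
T_min = 17.6 + 197.36 = 214.96 °C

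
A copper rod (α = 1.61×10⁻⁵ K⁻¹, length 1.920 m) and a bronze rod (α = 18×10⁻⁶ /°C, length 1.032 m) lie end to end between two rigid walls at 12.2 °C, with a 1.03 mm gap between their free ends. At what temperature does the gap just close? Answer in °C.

T = 33.0 °C

α₁L₁ = 3.0912×10⁻⁵ m/K, α₂L₂ = 1.8576×10⁻⁵ m/K → total 4.9488×10⁻⁵ m/K
ΔT = g/(α₁L₁+α₂L₂) = 1.03×10⁻³ / 4.9488×10⁻⁵ = 20.813 K
T = 12.2 + 20.813 = 33.013 °C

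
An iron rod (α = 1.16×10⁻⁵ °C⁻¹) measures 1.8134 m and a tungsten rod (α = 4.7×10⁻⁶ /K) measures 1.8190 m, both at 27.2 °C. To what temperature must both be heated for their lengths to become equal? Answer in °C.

Equal length when α₁L₁ΔT − α₂L₂ΔT = L₂ − L₁ = 5.60×10⁻³ m
α₁L₁ = 2.103544×10⁻⁵, α₂L₂ = 8.5493×10⁻⁶ → Δ(αL) = 1.248614×10⁻⁵ m/K
ΔT = 5.60×10⁻³ / 1.248614×10⁻⁵ = 448.497 K, so T = 27.2 + 448.497 = 475.697 °C

T = 475.7 °C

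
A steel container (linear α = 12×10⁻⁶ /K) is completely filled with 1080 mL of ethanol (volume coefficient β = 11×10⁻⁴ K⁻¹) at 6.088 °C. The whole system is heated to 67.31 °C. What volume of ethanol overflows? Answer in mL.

The container also expands: β_container ≈ 3α = 3.6×10⁻⁵ /K
Net overflow = V₀(β_liq − 3α_cont)ΔT
β − 3α = 1.10×10⁻³ − 3.6×10⁻⁵ = 1.064×10⁻³ /K; ΔT = 61.222 K
ΔV = 1080 × 1.064×10⁻³ × 61.222 = 70.4 mL

70.4 mL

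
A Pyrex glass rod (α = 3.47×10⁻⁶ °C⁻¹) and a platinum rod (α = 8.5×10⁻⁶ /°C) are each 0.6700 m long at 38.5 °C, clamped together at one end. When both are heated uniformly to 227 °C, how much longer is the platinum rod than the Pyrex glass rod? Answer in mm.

ΔT = 188.5 K
Pyrex glass: ΔL = 3.47×10⁻⁶ × 0.6700 m × 188.5 = 4.3824×10⁻⁴ m = 0.43824 mm
platinum: ΔL = 8.5×10⁻⁶ × 0.6700 m × 188.5 = 1.0735×10⁻³ m = 1.0735 mm
difference = 1.0735 − 0.43824 = 0.63526 mm

0.635 mm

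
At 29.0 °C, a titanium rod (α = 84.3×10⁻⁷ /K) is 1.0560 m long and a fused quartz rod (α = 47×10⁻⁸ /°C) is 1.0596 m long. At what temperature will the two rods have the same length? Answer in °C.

T = 457.4 °C

Equal length when α₁L₁ΔT − α₂L₂ΔT = L₂ − L₁ = 3.60×10⁻³ m
α₁L₁ = 8.90208×10⁻⁶, α₂L₂ = 4.98012×10⁻⁷ → Δ(αL) = 8.404068×10⁻⁶ m/K
ΔT = 3.60×10⁻³ / 8.404068×10⁻⁶ = 428.364 K, so T = 29.0 + 428.364 = 457.364 °C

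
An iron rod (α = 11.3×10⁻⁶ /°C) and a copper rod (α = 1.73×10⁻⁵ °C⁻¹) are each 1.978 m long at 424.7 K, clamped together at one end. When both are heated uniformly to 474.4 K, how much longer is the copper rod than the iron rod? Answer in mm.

0.590 mm

ΔT = 49.7 K
iron: ΔL = 11.3×10⁻⁶ × 1.978 m × 49.7 = 1.1109×10⁻³ m = 1.1109 mm
copper: ΔL = 1.73×10⁻⁵ × 1.978 m × 49.7 = 1.7007×10⁻³ m = 1.7007 mm
difference = 1.7007 − 1.1109 = 0.5898 mm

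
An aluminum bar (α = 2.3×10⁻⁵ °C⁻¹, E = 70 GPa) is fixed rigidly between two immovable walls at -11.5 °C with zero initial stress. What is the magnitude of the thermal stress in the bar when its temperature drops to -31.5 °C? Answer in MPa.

Fully constrained: the free strain ε = αΔT is blocked, so σ = Eε = EαΔT.
|ΔT| = 20.0 K
σ = 70.0×10⁹ × 2.3×10⁻⁵ × 20.0 = 3.22×10⁷ Pa

σ = 32.2 MPa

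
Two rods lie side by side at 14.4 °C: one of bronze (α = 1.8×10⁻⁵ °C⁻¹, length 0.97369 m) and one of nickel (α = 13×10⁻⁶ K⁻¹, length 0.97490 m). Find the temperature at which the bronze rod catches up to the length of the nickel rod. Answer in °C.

L₁(1 + α₁ΔT) = L₂(1 + α₂ΔT) ⇒ ΔT = (L₂ − L₁)/(α₁L₁ − α₂L₂)
L₂ − L₁ = 0.97490 − 0.97369 = 1.21×10⁻³ m
α₁L₁ − α₂L₂ = 1.8×10⁻⁵×0.97369 − 13×10⁻⁶×0.97490 = 4.85272×10⁻⁶ m/K
ΔT = 1.21×10⁻³ / 4.85272×10⁻⁶ = 249.345 K
T = 14.4 + 249.345 = 263.745 °C

T = 263.7 °C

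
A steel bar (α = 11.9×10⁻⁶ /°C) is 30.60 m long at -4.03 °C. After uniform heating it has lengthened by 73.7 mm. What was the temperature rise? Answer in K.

ΔL = αL₀ΔT ⇒ ΔT = ΔL / (αL₀)
ΔT = 73.7×10⁻³ m / (11.9×10⁻⁶ × 30.60 m) = 202.39 K

ΔT = 202 K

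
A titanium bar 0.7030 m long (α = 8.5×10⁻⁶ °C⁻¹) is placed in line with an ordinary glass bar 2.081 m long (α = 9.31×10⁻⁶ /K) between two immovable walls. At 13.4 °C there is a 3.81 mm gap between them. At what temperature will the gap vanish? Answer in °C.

α₁L₁ = 5.9755×10⁻⁶ m/K, α₂L₂ = 1.937411×10⁻⁵ m/K → total 2.534961×10⁻⁵ m/K
ΔT = g/(α₁L₁+α₂L₂) = 3.81×10⁻³ / 2.534961×10⁻⁵ = 150.30 K
T = 13.4 + 150.30 = 163.70 °C

T = 164 °C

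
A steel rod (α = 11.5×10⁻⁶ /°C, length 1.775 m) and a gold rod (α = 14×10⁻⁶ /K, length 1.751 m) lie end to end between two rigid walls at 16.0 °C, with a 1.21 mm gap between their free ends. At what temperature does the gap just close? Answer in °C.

T = 42.9 °C

Gap closes when ΔL₁ + ΔL₂ = 1.21 mm = 1.21×10⁻³ m
(α₁L₁ + α₂L₂)ΔT = g
α₁L₁ + α₂L₂ = 11.5×10⁻⁶×1.775 + 14×10⁻⁶×1.751 = 4.49265×10⁻⁵ m/K
ΔT = 1.21×10⁻³ / 4.49265×10⁻⁵ = 26.933 K
T = 16.0 + 26.933 = 42.933 °C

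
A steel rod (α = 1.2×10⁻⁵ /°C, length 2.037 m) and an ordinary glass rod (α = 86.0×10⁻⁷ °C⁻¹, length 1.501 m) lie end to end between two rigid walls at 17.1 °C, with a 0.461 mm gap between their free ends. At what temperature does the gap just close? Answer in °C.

α₁L₁ = 2.4444×10⁻⁵ m/K, α₂L₂ = 1.29086×10⁻⁵ m/K → total 3.73526×10⁻⁵ m/K
ΔT = g/(α₁L₁+α₂L₂) = 4.61×10⁻⁴ / 3.73526×10⁻⁵ = 12.342 K
T = 17.1 + 12.342 = 29.442 °C

T = 29.4 °C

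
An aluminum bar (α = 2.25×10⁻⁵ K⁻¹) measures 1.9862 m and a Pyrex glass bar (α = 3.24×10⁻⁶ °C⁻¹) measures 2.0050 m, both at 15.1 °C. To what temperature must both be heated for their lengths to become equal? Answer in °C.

Equal length when α₁L₁ΔT − α₂L₂ΔT = L₂ − L₁ = 1.88×10⁻² m
α₁L₁ = 4.46895×10⁻⁵, α₂L₂ = 6.4962×10⁻⁶ → Δ(αL) = 3.81933×10⁻⁵ m/K
ΔT = 1.88×10⁻² / 3.81933×10⁻⁵ = 492.233 K, so T = 15.1 + 492.233 = 507.333 °C

T = 507.3 °C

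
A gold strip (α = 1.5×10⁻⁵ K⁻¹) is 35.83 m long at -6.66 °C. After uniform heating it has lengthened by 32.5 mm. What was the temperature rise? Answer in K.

ΔT = 60.5 K

ΔL = αL₀ΔT ⇒ ΔT = ΔL / (αL₀)
ΔT = 32.5×10⁻³ m / (1.5×10⁻⁵ × 35.83 m) = 60.471 K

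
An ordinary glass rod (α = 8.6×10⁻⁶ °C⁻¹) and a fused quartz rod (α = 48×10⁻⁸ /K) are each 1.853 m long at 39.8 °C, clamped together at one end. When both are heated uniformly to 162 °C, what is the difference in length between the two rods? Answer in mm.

1.84 mm

ΔT = 122.2 K
ordinary glass: ΔL = 8.6×10⁻⁶ × 1.853 m × 122.2 = 1.9474×10⁻³ m = 1.9474 mm
fused quartz: ΔL = 48×10⁻⁸ × 1.853 m × 122.2 = 1.0869×10⁻⁴ m = 0.10869 mm
difference = 1.9474 − 0.10869 = 1.83871 mm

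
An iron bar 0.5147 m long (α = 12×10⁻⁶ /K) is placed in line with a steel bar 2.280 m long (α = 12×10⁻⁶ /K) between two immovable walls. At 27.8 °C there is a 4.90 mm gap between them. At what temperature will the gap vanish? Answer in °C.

α₁L₁ = 6.1764×10⁻⁶ m/K, α₂L₂ = 2.736×10⁻⁵ m/K → total 3.35364×10⁻⁵ m/K
ΔT = g/(α₁L₁+α₂L₂) = 4.90×10⁻³ / 3.35364×10⁻⁵ = 146.11 K
T = 27.8 + 146.11 = 173.91 °C

T = 174 °C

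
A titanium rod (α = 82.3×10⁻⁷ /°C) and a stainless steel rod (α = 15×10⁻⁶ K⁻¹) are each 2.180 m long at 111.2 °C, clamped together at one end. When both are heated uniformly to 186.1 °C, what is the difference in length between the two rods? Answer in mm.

ΔT = 74.9 K
titanium: ΔL = 82.3×10⁻⁷ × 2.180 m × 74.9 = 1.3438×10⁻³ m = 1.3438 mm
stainless steel: ΔL = 15×10⁻⁶ × 2.180 m × 74.9 = 2.4492×10⁻³ m = 2.4492 mm
difference = 2.4492 − 1.3438 = 1.1054 mm

1.11 mm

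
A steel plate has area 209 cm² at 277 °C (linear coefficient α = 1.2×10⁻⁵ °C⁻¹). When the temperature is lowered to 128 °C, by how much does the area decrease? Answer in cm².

ΔA = 0.747 cm²

Area coefficient ≈ 2α; |ΔT| = 149 K
ΔA = 2αA₀ΔT = 2(1.2×10⁻⁵)(209)(149) = 0.747 cm²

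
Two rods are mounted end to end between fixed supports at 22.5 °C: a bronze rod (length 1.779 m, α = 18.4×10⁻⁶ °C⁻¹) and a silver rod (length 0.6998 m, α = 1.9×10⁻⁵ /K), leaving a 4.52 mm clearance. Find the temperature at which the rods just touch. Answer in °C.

Gap closes when ΔL₁ + ΔL₂ = 4.52 mm = 4.52×10⁻³ m
(α₁L₁ + α₂L₂)ΔT = g
α₁L₁ + α₂L₂ = 18.4×10⁻⁶×1.779 + 1.9×10⁻⁵×0.6998 = 4.60298×10⁻⁵ m/K
ΔT = 4.52×10⁻³ / 4.60298×10⁻⁵ = 98.20 K
T = 22.5 + 98.20 = 120.70 °C

T = 121 °C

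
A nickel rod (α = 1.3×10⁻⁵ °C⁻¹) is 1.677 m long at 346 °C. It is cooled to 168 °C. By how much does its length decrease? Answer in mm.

ΔL = 3.88 mm

|ΔT| = |168 − 346| = 178 K
ΔL = αL₀ΔT = (1.3×10⁻⁵)(1.677)(178) = 3.88×10⁻³ m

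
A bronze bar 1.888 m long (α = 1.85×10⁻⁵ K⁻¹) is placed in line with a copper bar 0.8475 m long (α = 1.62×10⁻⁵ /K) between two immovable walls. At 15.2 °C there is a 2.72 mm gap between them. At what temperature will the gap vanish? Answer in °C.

T = 71.1 °C

Gap closes when ΔL₁ + ΔL₂ = 2.72 mm = 2.72×10⁻³ m
(α₁L₁ + α₂L₂)ΔT = g
α₁L₁ + α₂L₂ = 1.85×10⁻⁵×1.888 + 1.62×10⁻⁵×0.8475 = 4.86575×10⁻⁵ m/K
ΔT = 2.72×10⁻³ / 4.86575×10⁻⁵ = 55.901 K
T = 15.2 + 55.901 = 71.101 °C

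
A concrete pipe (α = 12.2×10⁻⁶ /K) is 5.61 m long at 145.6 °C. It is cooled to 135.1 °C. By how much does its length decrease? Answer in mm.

|ΔT| = |135.1 − 145.6| = 10.5 K
ΔL = αL₀ΔT = (12.2×10⁻⁶)(5.61)(10.5) = 7.19×10⁻⁴ m

ΔL = 0.719 mm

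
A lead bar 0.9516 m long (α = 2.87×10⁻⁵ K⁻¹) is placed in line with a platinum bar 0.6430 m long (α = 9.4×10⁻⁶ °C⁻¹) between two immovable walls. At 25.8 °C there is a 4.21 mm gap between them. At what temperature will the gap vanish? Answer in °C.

α₁L₁ = 2.731092×10⁻⁵ m/K, α₂L₂ = 6.0442×10⁻⁶ m/K → total 3.335512×10⁻⁵ m/K
ΔT = g/(α₁L₁+α₂L₂) = 4.21×10⁻³ / 3.335512×10⁻⁵ = 126.22 K
T = 25.8 + 126.22 = 152.02 °C

T = 152 °C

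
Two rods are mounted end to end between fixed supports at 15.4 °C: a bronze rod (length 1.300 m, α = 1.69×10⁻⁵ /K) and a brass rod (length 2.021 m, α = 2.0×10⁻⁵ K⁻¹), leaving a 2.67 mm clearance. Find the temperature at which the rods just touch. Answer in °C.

T = 58.2 °C

Gap closes when ΔL₁ + ΔL₂ = 2.67 mm = 2.67×10⁻³ m
(α₁L₁ + α₂L₂)ΔT = g
α₁L₁ + α₂L₂ = 1.69×10⁻⁵×1.300 + 2.0×10⁻⁵×2.021 = 6.239×10⁻⁵ m/K
ΔT = 2.67×10⁻³ / 6.239×10⁻⁵ = 42.795 K
T = 15.4 + 42.795 = 58.195 °C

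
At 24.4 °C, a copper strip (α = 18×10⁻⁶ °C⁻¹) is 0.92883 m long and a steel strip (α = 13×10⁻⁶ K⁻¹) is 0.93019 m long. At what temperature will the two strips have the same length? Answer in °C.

T = 318.4 °C

L₁(1 + α₁ΔT) = L₂(1 + α₂ΔT) ⇒ ΔT = (L₂ − L₁)/(α₁L₁ − α₂L₂)
L₂ − L₁ = 0.93019 − 0.92883 = 1.36×10⁻³ m
α₁L₁ − α₂L₂ = 18×10⁻⁶×0.92883 − 13×10⁻⁶×0.93019 = 4.62647×10⁻⁶ m/K
ΔT = 1.36×10⁻³ / 4.62647×10⁻⁶ = 293.961 K
T = 24.4 + 293.961 = 318.361 °C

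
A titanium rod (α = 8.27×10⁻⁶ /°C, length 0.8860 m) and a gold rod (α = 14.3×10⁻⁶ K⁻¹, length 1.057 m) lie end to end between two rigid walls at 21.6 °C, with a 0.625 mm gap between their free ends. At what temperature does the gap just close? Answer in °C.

T = 49.4 °C

α₁L₁ = 7.32722×10⁻⁶ m/K, α₂L₂ = 1.51151×10⁻⁵ m/K → total 2.244232×10⁻⁵ m/K
ΔT = g/(α₁L₁+α₂L₂) = 6.25×10⁻⁴ / 2.244232×10⁻⁵ = 27.849 K
T = 21.6 + 27.849 = 49.449 °C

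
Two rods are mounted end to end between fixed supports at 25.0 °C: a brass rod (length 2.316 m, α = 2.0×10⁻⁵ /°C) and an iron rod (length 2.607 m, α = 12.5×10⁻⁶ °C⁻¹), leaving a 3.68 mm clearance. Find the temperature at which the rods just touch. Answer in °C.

α₁L₁ = 4.632×10⁻⁵ m/K, α₂L₂ = 3.25875×10⁻⁵ m/K → total 7.89075×10⁻⁵ m/K
ΔT = g/(α₁L₁+α₂L₂) = 3.68×10⁻³ / 7.89075×10⁻⁵ = 46.637 K
T = 25.0 + 46.637 = 71.637 °C

T = 71.6 °C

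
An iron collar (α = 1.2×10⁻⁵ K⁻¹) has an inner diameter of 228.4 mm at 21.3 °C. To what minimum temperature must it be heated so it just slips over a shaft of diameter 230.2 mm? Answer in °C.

Required Δd = 230.2 − 228.4 = 1.8 mm
Δd = αd₀ΔT ⇒ ΔT = Δd/(αd₀) = 1.8 / (1.2×10⁻⁵ × 228.4) = 656.74 K
T_min = 21.3 + 656.74 = 678.04 °C

T = 678 °C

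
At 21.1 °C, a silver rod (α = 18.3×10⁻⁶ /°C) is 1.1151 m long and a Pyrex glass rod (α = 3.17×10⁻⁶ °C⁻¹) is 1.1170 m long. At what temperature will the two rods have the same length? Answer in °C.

T = 133.8 °C

L₁(1 + α₁ΔT) = L₂(1 + α₂ΔT) ⇒ ΔT = (L₂ − L₁)/(α₁L₁ − α₂L₂)
L₂ − L₁ = 1.1170 − 1.1151 = 1.90×10⁻³ m
α₁L₁ − α₂L₂ = 18.3×10⁻⁶×1.1151 − 3.17×10⁻⁶×1.1170 = 1.686544×10⁻⁵ m/K
ΔT = 1.90×10⁻³ / 1.686544×10⁻⁵ = 112.656 K
T = 21.1 + 112.656 = 133.756 °C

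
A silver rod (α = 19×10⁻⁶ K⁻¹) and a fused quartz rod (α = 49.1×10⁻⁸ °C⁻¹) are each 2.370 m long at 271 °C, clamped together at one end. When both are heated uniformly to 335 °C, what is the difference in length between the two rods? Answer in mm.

2.81 mm

ΔT = 64 K
silver: ΔL = 19×10⁻⁶ × 2.370 m × 64 = 2.8819×10⁻³ m = 2.8819 mm
fused quartz: ΔL = 49.1×10⁻⁸ × 2.370 m × 64 = 7.4475×10⁻⁵ m = 0.074475 mm
difference = 2.8819 − 0.074475 = 2.807425 mm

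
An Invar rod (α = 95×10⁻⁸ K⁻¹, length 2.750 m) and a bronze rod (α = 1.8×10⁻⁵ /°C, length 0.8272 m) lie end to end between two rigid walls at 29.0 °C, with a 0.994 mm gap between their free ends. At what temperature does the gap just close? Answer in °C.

Gap closes when ΔL₁ + ΔL₂ = 0.994 mm = 9.94×10⁻⁴ m
(α₁L₁ + α₂L₂)ΔT = g
α₁L₁ + α₂L₂ = 95×10⁻⁸×2.750 + 1.8×10⁻⁵×0.8272 = 1.75021×10⁻⁵ m/K
ΔT = 9.94×10⁻⁴ / 1.75021×10⁻⁵ = 56.793 K
T = 29.0 + 56.793 = 85.793 °C

T = 85.8 °C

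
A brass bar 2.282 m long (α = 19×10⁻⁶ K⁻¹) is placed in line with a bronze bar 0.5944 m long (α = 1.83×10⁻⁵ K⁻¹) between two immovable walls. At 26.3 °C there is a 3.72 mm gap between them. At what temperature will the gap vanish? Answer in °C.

T = 94.9 °C

Gap closes when ΔL₁ + ΔL₂ = 3.72 mm = 3.72×10⁻³ m
(α₁L₁ + α₂L₂)ΔT = g
α₁L₁ + α₂L₂ = 19×10⁻⁶×2.282 + 1.83×10⁻⁵×0.5944 = 5.423552×10⁻⁵ m/K
ΔT = 3.72×10⁻³ / 5.423552×10⁻⁵ = 68.590 K
T = 26.3 + 68.590 = 94.890 °C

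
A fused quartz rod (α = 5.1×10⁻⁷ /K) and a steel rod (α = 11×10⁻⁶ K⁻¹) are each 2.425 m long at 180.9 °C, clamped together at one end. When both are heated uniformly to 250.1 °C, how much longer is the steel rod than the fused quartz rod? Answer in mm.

1.76 mm

ΔT = 69.2 K
fused quartz: ΔL = 5.1×10⁻⁷ × 2.425 m × 69.2 = 8.5583×10⁻⁵ m = 0.085583 mm
steel: ΔL = 11×10⁻⁶ × 2.425 m × 69.2 = 1.8459×10⁻³ m = 1.8459 mm
difference = 1.8459 − 0.085583 = 1.760317 mm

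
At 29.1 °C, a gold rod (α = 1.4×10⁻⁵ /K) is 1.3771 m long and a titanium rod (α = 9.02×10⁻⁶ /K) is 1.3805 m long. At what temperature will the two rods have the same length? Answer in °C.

Equal length when α₁L₁ΔT − α₂L₂ΔT = L₂ − L₁ = 3.40×10⁻³ m
α₁L₁ = 1.92794×10⁻⁵, α₂L₂ = 1.245211×10⁻⁵ → Δ(αL) = 6.82729×10⁻⁶ m/K
ΔT = 3.40×10⁻³ / 6.82729×10⁻⁶ = 498.001 K, so T = 29.1 + 498.001 = 527.101 °C

T = 527.1 °C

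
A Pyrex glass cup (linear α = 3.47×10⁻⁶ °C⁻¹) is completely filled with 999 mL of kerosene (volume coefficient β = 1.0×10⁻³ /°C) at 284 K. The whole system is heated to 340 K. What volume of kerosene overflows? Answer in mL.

The cup also expands: β_container ≈ 3α = 1.041×10⁻⁵ /K
Net overflow = V₀(β_liq − 3α_cont)ΔT
β − 3α = 1.00×10⁻³ − 1.041×10⁻⁵ = 9.8959×10⁻⁴ /K; ΔT = 56 K
ΔV = 999 × 9.8959×10⁻⁴ × 56 = 55.4 mL

55.4 mL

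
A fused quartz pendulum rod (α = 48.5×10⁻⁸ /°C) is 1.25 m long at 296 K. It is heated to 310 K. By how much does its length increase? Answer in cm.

|ΔT| = |310 − 296| = 14 K
ΔL = αL₀ΔT = (48.5×10⁻⁸)(1.25)(14) = 8.49×10⁻⁶ m

ΔL = 0.000849 cm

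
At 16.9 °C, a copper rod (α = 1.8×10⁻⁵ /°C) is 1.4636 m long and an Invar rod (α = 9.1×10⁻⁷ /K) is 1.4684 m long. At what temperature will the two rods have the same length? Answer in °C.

L₁(1 + α₁ΔT) = L₂(1 + α₂ΔT) ⇒ ΔT = (L₂ − L₁)/(α₁L₁ − α₂L₂)
L₂ − L₁ = 1.4684 − 1.4636 = 4.80×10⁻³ m
α₁L₁ − α₂L₂ = 1.8×10⁻⁵×1.4636 − 9.1×10⁻⁷×1.4684 = 2.5008556×10⁻⁵ m/K
ΔT = 4.80×10⁻³ / 2.5008556×10⁻⁵ = 191.934 K
T = 16.9 + 191.934 = 208.834 °C

T = 208.8 °C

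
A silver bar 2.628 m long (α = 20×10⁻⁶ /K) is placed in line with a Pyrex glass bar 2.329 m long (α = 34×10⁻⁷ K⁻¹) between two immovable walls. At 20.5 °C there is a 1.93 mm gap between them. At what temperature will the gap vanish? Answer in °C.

Gap closes when ΔL₁ + ΔL₂ = 1.93 mm = 1.93×10⁻³ m
(α₁L₁ + α₂L₂)ΔT = g
α₁L₁ + α₂L₂ = 20×10⁻⁶×2.628 + 34×10⁻⁷×2.329 = 6.04786×10⁻⁵ m/K
ΔT = 1.93×10⁻³ / 6.04786×10⁻⁵ = 31.912 K
T = 20.5 + 31.912 = 52.412 °C

T = 52.4 °C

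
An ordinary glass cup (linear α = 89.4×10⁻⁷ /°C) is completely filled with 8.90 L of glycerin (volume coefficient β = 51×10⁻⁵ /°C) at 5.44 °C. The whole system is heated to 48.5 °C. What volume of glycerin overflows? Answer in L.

The cup also expands: β_container ≈ 3α = 2.682×10⁻⁵ /K
Net overflow = V₀(β_liq − 3α_cont)ΔT
β − 3α = 5.10×10⁻⁴ − 2.682×10⁻⁵ = 4.8318×10⁻⁴ /K; ΔT = 43.06 K
ΔV = 8.90 × 4.8318×10⁻⁴ × 43.06 = 0.185 L

0.185 L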